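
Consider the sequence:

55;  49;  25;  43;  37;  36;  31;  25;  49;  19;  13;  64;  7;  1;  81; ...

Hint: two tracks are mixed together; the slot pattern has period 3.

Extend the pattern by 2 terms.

Reading positions in blocks of 3 reveals the pattern AAB — 2 tracks woven together.
Track A: 55, 49, 43, 37, 31, 25, 19, 13, 7, 1 — arithmetic with common difference −6.
Track B: 25, 36, 49, 64, 81 — consecutive squares n² from n = 5.
The 16th slot belongs to track A; its 11th term is -5.
The 17th slot belongs to track A; its 12th term is -11.

-5, -11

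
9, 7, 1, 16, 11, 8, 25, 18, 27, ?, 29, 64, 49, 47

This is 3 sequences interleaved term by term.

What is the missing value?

36

Taking every 3rd term gives 3 separate tracks.
Stream A: 9, 16, 25, ?, 49 — perfect squares starting at 3².
Stream B: 7, 11, 18, 29, 47 — Fibonacci-style (each term is the sum of the two before it).
Stream C: 1, 8, 27, 64 — the cubes 1³, 2³, 3³, ….
The gap is stream A's term 4; the rule gives 36.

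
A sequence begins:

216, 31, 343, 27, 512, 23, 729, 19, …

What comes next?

Taking every 2nd term gives 2 separate tracks.
Stream A is 216, 343, 512, 729, which is perfect cubes starting at 6³.
Stream B is 31, 27, 23, 19, which is linear: a_n = 35 − 4·n.
Position 9 → stream A, term 5 = 1000.

1000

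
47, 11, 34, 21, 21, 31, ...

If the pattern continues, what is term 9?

-5

Positions 1, 3, 5, … form one subsequence and positions 2, 4, 6, … form another.
Subsequence A: 47, 34, 21 (arithmetic, step −13).
Subsequence B: 11, 21, 31 (adding 10 each time).
Term 9 comes from subsequence A (its 5th entry): -5.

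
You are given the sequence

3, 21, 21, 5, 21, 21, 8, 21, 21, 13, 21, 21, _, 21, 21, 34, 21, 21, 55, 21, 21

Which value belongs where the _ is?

The slot pattern repeats as ABB (period 3), so there are 2 interleaved tracks.
Track A: 3, 5, 8, 13, ?, 34, 55. A Fibonacci-like recurrence a_n = a_{n-1} + a_{n-2}.
Track B: 21, 21, 21, 21, 21, 21, 21, 21, 21, 21, 21, 21, 21, 21. The constant sequence 21.
The gap is track A's term 5; the rule gives 21.

21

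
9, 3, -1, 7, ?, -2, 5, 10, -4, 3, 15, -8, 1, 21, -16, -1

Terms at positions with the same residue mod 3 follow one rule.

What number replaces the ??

Split by position mod 3: positions 1, 4, 7, … form one track, and each other residue class forms its own.
Track A: 9, 7, 5, 3, 1, -1 (linear: a_n = 11 − 2·n).
Track B: 3, ?, 10, 15, 21 (triangular numbers n(n+1)/2 for n = 2, 3, …).
Track C: -1, -2, -4, -8, -16 (geometric, ×2 each step).
Filling track B at index 2 by its rule yields 6.

6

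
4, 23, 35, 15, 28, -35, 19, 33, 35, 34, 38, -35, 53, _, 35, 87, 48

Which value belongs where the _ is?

Split by position mod 3: positions 1, 4, 7, … form one track, and each other residue class forms its own.
Track A: 4, 15, 19, 34, 53, 87 (Fibonacci-style (each term is the sum of the two before it)).
Track B: 23, 28, 33, 38, ?, 48 (linear: a_n = 18 + 5·n).
Track C: 35, -35, 35, -35, 35 (oscillating between 35 and -35).
So the missing entry in track B is 43.

43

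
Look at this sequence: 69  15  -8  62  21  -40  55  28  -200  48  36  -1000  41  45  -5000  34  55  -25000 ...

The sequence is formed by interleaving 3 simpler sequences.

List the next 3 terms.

The terms cycle through 3 interleaved subsequences.
Track A is 69, 62, 55, 48, 41, 34, which is linear: a_n = 76 − 7·n.
Track B is 15, 21, 28, 36, 45, 55, which is the triangular numbers T_5, T_6, ….
Track C is -8, -40, -200, -1000, -5000, -25000, which is multiplying by 5 each time.
Position 19 falls in track A as its term 7, giving 27.
Position 20 → track B, term 7 = 66.
Term 21 comes from track C (its 7th entry): -125000.

27, 66, -125000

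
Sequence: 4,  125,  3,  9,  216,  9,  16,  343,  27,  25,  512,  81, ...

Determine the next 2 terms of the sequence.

Split by position mod 3 into 3 tracks.
Track A: 4, 9, 16, 25 — consecutive squares n² from n = 2.
Track B: 125, 216, 343, 512 — consecutive cubes n³ from n = 5.
Track C: 3, 9, 27, 81 — successive powers of 3.
The 13th slot belongs to track A; its 5th term is 36.
The 14th slot belongs to track B; its 5th term is 729.

36, 729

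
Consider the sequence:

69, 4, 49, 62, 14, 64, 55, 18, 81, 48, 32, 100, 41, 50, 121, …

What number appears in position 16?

34

Taking every 3rd term gives 3 separate tracks.
Track A: 69, 62, 55, 48, 41 — arithmetic with common difference −7.
Track B: 4, 14, 18, 32, 50 — each term equals the sum of the previous two.
Track C: 49, 64, 81, 100, 121 — the squares 7², 8², 9², ….
Position 16 → track A, term 6 = 34.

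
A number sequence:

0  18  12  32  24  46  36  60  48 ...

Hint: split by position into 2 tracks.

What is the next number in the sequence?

74

Odd-indexed and even-indexed terms follow separate rules.
Track A: 0, 12, 24, 36, 48 (adding 12 each time).
Track B: 18, 32, 46, 60 (arithmetic, step +14).
Position 10 falls in track B as its term 5, giving 74.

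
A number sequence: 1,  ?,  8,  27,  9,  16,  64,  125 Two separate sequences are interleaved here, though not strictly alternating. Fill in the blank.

4

The slot pattern repeats as AABB (period 4), so there are 2 interleaved tracks.
Track A: 1, ?, 9, 16. Perfect squares starting at 1².
Track B: 8, 27, 64, 125. Consecutive cubes n³ from n = 2.
Track A's pattern makes the blank 4.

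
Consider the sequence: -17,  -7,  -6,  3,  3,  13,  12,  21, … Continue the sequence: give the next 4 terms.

23, 33, 30, 39

Positions follow the repeating pattern AABB; grouping by letter gives 2 tracks.
Stream A: -17, -7, 3, 13 — linear: a_n = -27 + 10·n.
Stream B: -6, 3, 12, 21 — arithmetic with common difference +9.
Position 9 falls in stream A as its term 5, giving 23.
Position 10 falls in stream A as its term 6, giving 33.
Position 11 falls in stream B as its term 5, giving 30.
Position 12 → stream B, term 6 = 39.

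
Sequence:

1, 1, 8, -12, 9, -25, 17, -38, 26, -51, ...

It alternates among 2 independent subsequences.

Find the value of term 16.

The terms cycle through 2 interleaved subsequences.
Track A = 1, 8, 9, 17, 26: a Fibonacci-like recurrence a_n = a_{n-1} + a_{n-2}.
Track B = 1, -12, -25, -38, -51: arithmetic with common difference −13.
Position 16 falls in track B as its term 8, giving -90.

-90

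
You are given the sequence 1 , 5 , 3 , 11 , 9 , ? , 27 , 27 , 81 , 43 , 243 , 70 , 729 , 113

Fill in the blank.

16

The terms cycle through 2 interleaved subsequences.
Track A: 1, 3, 9, 27, 81, 243, 729 — a geometric progression (common ratio 3).
Track B: 5, 11, ?, 27, 43, 70, 113 — each term equals the sum of the previous two.
The gap is track B's term 3; the rule gives 16.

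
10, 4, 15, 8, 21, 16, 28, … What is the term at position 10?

Odd-indexed and even-indexed terms follow separate rules.
Stream A = 10, 15, 21, 28: triangular numbers starting at T_4.
Stream B = 4, 8, 16: powers of 2.
The 10th slot belongs to stream B; its 5th term is 64.

64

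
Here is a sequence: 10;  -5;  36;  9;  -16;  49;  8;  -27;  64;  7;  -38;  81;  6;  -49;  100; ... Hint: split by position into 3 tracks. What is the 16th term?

5

Split by position mod 3: positions 1, 4, 7, … form one track, and each other residue class forms its own.
Track A is 10, 9, 8, 7, 6, which is subtracting 1 each time.
Track B is -5, -16, -27, -38, -49, which is arithmetic with common difference −11.
Track C is 36, 49, 64, 81, 100, which is consecutive squares n² from n = 6.
Position 16 falls in track A as its term 6, giving 5.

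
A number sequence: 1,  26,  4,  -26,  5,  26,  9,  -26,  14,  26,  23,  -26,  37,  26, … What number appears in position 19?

The terms cycle through 2 interleaved subsequences.
Track A = 1, 4, 5, 9, 14, 23, 37: each term equals the sum of the previous two.
Track B = 26, -26, 26, -26, 26, -26, 26: oscillating between 26 and -26.
Position 19 → track A, term 10 = 157.

157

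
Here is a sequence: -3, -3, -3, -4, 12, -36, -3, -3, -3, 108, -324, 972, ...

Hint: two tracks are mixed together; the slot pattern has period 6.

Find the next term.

Reading positions in blocks of 6 reveals the pattern AAABBB — 2 tracks woven together.
Subsequence A: -3, -3, -3, -3, -3, -3 (constant -3).
Subsequence B: -4, 12, -36, 108, -324, 972 (geometric, ×-3 each step).
The 13th slot belongs to subsequence A; its 7th term is -3.

-3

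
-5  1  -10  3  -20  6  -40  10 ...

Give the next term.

-80

Taking every 2nd term gives 2 separate tracks.
Track A: -5, -10, -20, -40 (geometric, ×2 each step).
Track B: 1, 3, 6, 10 (triangular numbers starting at T_1).
Term 9 comes from track A (its 5th entry): -80.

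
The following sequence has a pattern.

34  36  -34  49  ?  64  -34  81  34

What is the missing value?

34

Taking every 2nd term gives 2 separate tracks.
Track A: 34, -34, ?, -34, 34. Alternating ±34.
Track B: 36, 49, 64, 81. Perfect squares starting at 6².
So the missing entry in track A is 34.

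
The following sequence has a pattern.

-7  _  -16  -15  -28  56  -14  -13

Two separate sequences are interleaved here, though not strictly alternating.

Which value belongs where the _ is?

14

The slot pattern repeats as AABB (period 4), so there are 2 interleaved tracks.
Track A = -7, ?, -28, 56: a geometric progression (common ratio -2).
Track B = -16, -15, -14, -13: arithmetic, step +1.
Filling track A at index 2 by its rule yields 14.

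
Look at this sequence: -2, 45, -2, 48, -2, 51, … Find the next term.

Positions 1, 3, 5, … form one subsequence and positions 2, 4, 6, … form another.
Subsequence A: -2, -2, -2. Constant -2.
Subsequence B: 45, 48, 51. Arithmetic with common difference +3.
Term 7 comes from subsequence A (its 4th entry): -2.

-2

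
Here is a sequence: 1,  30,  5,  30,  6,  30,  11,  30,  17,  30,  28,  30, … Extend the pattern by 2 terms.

Taking every 2nd term gives 2 separate tracks.
Track A: 1, 5, 6, 11, 17, 28 (a Fibonacci-like recurrence a_n = a_{n-1} + a_{n-2}).
Track B: 30, 30, 30, 30, 30, 30 (the constant sequence 30).
Position 13 → track A, term 7 = 45.
Position 14 falls in track B as its term 7, giving 30.

45, 30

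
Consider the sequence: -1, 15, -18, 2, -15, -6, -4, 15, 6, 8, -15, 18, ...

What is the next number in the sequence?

The terms cycle through 3 interleaved subsequences.
Subsequence A is -1, 2, -4, 8, which is a geometric progression (common ratio -2).
Subsequence B is 15, -15, 15, -15, which is alternating ±15.
Subsequence C is -18, -6, 6, 18, which is adding 12 each time.
The 13th slot belongs to subsequence A; its 5th term is -16.

-16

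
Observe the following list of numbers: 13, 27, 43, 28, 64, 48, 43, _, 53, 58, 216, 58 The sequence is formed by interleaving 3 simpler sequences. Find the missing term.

125

Read the sequence 3 terms at a time; column i is its own pattern.
Subsequence A: 13, 28, 43, 58. Arithmetic with common difference +15.
Subsequence B: 27, 64, ?, 216. Perfect cubes starting at 3³.
Subsequence C: 43, 48, 53, 58. Arithmetic, step +5.
Subsequence B's pattern makes the blank 125.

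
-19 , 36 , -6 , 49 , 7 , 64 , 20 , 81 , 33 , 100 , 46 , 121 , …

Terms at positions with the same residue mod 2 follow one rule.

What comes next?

59

Taking every 2nd term gives 2 separate tracks.
Subsequence A: -19, -6, 7, 20, 33, 46 (linear: a_n = -32 + 13·n).
Subsequence B: 36, 49, 64, 81, 100, 121 (perfect squares starting at 6²).
Term 13 comes from subsequence A (its 7th entry): 59.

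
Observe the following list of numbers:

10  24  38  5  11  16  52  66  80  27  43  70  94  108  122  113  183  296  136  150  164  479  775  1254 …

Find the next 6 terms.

178, 192, 206, 2029, 3283, 5312

Positions follow the repeating pattern AAABBB; grouping by letter gives 2 tracks.
Track A: 10, 24, 38, 52, 66, 80, 94, 108, 122, 136, 150, 164 — adding 14 each time.
Track B: 5, 11, 16, 27, 43, 70, 113, 183, 296, 479, 775, 1254 — Fibonacci-style (each term is the sum of the two before it).
The 25th slot belongs to track A; its 13th term is 178.
Position 26 falls in track A as its term 14, giving 192.
Term 27 comes from track A (its 15th entry): 206.
Term 28 comes from track B (its 13th entry): 2029.
The 29th slot belongs to track B; its 14th term is 3283.
Position 30 falls in track B as its term 15, giving 5312.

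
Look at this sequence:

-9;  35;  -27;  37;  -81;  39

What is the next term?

Split by position mod 2 into 2 tracks.
Stream A: -9, -27, -81 — geometric, ×3 each step.
Stream B: 35, 37, 39 — linear: a_n = 33 + 2·n.
Position 7 → stream A, term 4 = -243.

-243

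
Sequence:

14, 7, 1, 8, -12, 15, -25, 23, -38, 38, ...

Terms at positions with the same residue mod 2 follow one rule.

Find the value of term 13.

The terms cycle through 2 interleaved subsequences.
Stream A is 14, 1, -12, -25, -38, which is arithmetic with common difference −13.
Stream B is 7, 8, 15, 23, 38, which is each term equals the sum of the previous two.
Position 13 falls in stream A as its term 7, giving -64.

-64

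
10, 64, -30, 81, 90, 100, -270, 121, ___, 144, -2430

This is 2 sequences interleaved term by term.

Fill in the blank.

810

The terms cycle through 2 interleaved subsequences.
Stream A: 10, -30, 90, -270, ?, -2430 (multiplying by -3 each time).
Stream B: 64, 81, 100, 121, 144 (the squares 8², 9², 10², …).
The gap is stream A's term 5; the rule gives 810.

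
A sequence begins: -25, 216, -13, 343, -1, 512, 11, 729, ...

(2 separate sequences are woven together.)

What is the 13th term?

The terms cycle through 2 interleaved subsequences.
Track A is -25, -13, -1, 11, which is arithmetic with common difference +12.
Track B is 216, 343, 512, 729, which is the cubes 6³, 7³, 8³, ….
Position 13 → track A, term 7 = 47.

47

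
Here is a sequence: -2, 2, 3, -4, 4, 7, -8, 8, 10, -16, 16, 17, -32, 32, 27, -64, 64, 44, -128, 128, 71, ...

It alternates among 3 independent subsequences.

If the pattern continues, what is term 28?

-1024

Split by position mod 3 into 3 tracks.
Stream A is -2, -4, -8, -16, -32, -64, -128, which is a geometric progression (common ratio 2).
Stream B is 2, 4, 8, 16, 32, 64, 128, which is powers of 2.
Stream C is 3, 7, 10, 17, 27, 44, 71, which is Fibonacci-style (each term is the sum of the two before it).
Position 28 falls in stream A as its term 10, giving -1024.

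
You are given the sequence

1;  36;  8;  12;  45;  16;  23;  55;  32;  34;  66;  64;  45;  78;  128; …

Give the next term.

Read the sequence 3 terms at a time; column i is its own pattern.
Track A is 1, 12, 23, 34, 45, which is arithmetic, step +11.
Track B is 36, 45, 55, 66, 78, which is triangular numbers starting at T_8.
Track C is 8, 16, 32, 64, 128, which is successive powers of 2.
Position 16 falls in track A as its term 6, giving 56.

56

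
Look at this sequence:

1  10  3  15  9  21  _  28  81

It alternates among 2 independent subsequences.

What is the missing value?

Odd-indexed and even-indexed terms follow separate rules.
Subsequence A: 1, 3, 9, ?, 81 — powers of 3.
Subsequence B: 10, 15, 21, 28 — the triangular numbers T_4, T_5, ….
Filling subsequence A at index 4 by its rule yields 27.

27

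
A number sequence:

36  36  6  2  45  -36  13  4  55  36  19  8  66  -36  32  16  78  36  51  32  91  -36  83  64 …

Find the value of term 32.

Taking every 4th term gives 4 separate tracks.
Track A: 36, 45, 55, 66, 78, 91 (the triangular numbers T_8, T_9, …).
Track B: 36, -36, 36, -36, 36, -36 (the oscillation 36·(−1)^(n+1)).
Track C: 6, 13, 19, 32, 51, 83 (Fibonacci-style (each term is the sum of the two before it)).
Track D: 2, 4, 8, 16, 32, 64 (powers 2^1, 2^2, 2^3, …).
Position 32 → track D, term 8 = 256.

256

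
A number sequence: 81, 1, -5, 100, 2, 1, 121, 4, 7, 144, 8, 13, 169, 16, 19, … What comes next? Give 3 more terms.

The terms cycle through 3 interleaved subsequences.
Track A: 81, 100, 121, 144, 169. Consecutive squares n² from n = 9.
Track B: 1, 2, 4, 8, 16. Successive powers of 2.
Track C: -5, 1, 7, 13, 19. Arithmetic, step +6.
Position 16 falls in track A as its term 6, giving 196.
Position 17 falls in track B as its term 6, giving 32.
Position 18 falls in track C as its term 6, giving 25.

196, 32, 25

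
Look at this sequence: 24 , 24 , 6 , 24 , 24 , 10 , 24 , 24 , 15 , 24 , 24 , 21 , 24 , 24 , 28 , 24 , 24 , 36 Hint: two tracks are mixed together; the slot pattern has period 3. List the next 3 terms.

Reading positions in blocks of 3 reveals the pattern AAB — 2 tracks woven together.
Subsequence A: 24, 24, 24, 24, 24, 24, 24, 24, 24, 24, 24, 24 (always 24).
Subsequence B: 6, 10, 15, 21, 28, 36 (the triangular numbers T_3, T_4, …).
The 19th slot belongs to subsequence A; its 13th term is 24.
Position 20 falls in subsequence A as its term 14, giving 24.
Term 21 comes from subsequence B (its 7th entry): 45.

24, 24, 45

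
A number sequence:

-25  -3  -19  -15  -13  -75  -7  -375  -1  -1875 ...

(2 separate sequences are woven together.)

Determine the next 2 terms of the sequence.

Positions 1, 3, 5, … form one subsequence and positions 2, 4, 6, … form another.
Track A is -25, -19, -13, -7, -1, which is arithmetic with common difference +6.
Track B is -3, -15, -75, -375, -1875, which is geometric, ×5 each step.
Position 11 falls in track A as its term 6, giving 5.
Position 12 → track B, term 6 = -9375.

5, -9375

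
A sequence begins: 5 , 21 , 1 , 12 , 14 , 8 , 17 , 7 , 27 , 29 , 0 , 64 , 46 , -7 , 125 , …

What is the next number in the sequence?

75

Split by position mod 3: positions 1, 4, 7, … form one track, and each other residue class forms its own.
Track A is 5, 12, 17, 29, 46, which is Fibonacci-style (each term is the sum of the two before it).
Track B is 21, 14, 7, 0, -7, which is subtracting 7 each time.
Track C is 1, 8, 27, 64, 125, which is consecutive cubes n³ from n = 1.
The 16th slot belongs to track A; its 6th term is 75.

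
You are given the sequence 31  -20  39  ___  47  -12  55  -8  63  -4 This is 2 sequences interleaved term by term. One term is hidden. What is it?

-16

Positions 1, 3, 5, … form one subsequence and positions 2, 4, 6, … form another.
Track A is 31, 39, 47, 55, 63, which is arithmetic with common difference +8.
Track B is -20, ?, -12, -8, -4, which is arithmetic with common difference +4.
Track B's pattern makes the blank -16.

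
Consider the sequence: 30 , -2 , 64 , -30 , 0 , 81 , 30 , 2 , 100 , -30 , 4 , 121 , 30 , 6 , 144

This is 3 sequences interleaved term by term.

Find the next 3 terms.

-30, 8, 169

Read the sequence 3 terms at a time; column i is its own pattern.
Track A = 30, -30, 30, -30, 30: oscillating between 30 and -30.
Track B = -2, 0, 2, 4, 6: arithmetic, step +2.
Track C = 64, 81, 100, 121, 144: perfect squares starting at 8².
Position 16 falls in track A as its term 6, giving -30.
The 17th slot belongs to track B; its 6th term is 8.
Term 18 comes from track C (its 6th entry): 169.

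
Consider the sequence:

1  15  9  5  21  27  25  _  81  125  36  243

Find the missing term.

Split by position mod 3 into 3 tracks.
Subsequence A: 1, 5, 25, 125 — powers 5^0, 5^1, 5^2, ….
Subsequence B: 15, 21, ?, 36 — the triangular numbers T_5, T_6, ….
Subsequence C: 9, 27, 81, 243 — geometric with ratio 3.
The gap is subsequence B's term 3; the rule gives 28.

28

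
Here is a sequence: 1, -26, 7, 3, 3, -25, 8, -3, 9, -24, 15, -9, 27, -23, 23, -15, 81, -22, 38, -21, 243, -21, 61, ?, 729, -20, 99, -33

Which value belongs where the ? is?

-27

The terms cycle through 4 interleaved subsequences.
Track A: 1, 3, 9, 27, 81, 243, 729. Successive powers of 3.
Track B: -26, -25, -24, -23, -22, -21, -20. Arithmetic, step +1.
Track C: 7, 8, 15, 23, 38, 61, 99. Each term equals the sum of the previous two.
Track D: 3, -3, -9, -15, -21, ?, -33. Arithmetic, step −6.
The gap is track D's term 6; the rule gives -27.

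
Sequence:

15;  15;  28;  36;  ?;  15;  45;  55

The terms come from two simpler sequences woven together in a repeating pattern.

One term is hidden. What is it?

15

Reading positions in blocks of 4 reveals the pattern AABB — 2 tracks woven together.
Track A: 15, 15, ?, 15 — constant 15.
Track B: 28, 36, 45, 55 — triangular numbers starting at T_7.
So the missing entry in track A is 15.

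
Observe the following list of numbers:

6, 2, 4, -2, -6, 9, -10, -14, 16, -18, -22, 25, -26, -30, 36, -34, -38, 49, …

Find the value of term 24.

81

The slot pattern repeats as AAB (period 3), so there are 2 interleaved tracks.
Track A is 6, 2, -2, -6, -10, -14, -18, -22, -26, -30, -34, -38, which is arithmetic, step −4.
Track B is 4, 9, 16, 25, 36, 49, which is consecutive squares n² from n = 2.
The 24th slot belongs to track B; its 8th term is 81.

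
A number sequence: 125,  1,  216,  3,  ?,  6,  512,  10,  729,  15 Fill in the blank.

343

Split by position mod 2 into 2 tracks.
Subsequence A is 125, 216, ?, 512, 729, which is perfect cubes starting at 5³.
Subsequence B is 1, 3, 6, 10, 15, which is triangular numbers n(n+1)/2 for n = 1, 2, ….
So the missing entry in subsequence A is 343.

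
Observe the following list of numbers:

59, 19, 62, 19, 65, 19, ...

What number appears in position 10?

19

The terms cycle through 2 interleaved subsequences.
Track A: 59, 62, 65. Adding 3 each time.
Track B: 19, 19, 19. Constant 19.
Term 10 comes from track B (its 5th entry): 19.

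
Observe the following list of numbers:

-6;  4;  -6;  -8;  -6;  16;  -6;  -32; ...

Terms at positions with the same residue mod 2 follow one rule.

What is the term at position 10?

64

Positions 1, 3, 5, … form one subsequence and positions 2, 4, 6, … form another.
Track A is -6, -6, -6, -6, which is always -6.
Track B is 4, -8, 16, -32, which is a geometric progression (common ratio -2).
Term 10 comes from track B (its 5th entry): 64.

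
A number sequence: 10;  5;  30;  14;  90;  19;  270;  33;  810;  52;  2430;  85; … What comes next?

Positions 1, 3, 5, … form one subsequence and positions 2, 4, 6, … form another.
Track A: 10, 30, 90, 270, 810, 2430 (geometric, ×3 each step).
Track B: 5, 14, 19, 33, 52, 85 (Fibonacci-style (each term is the sum of the two before it)).
Term 13 comes from track A (its 7th entry): 7290.

7290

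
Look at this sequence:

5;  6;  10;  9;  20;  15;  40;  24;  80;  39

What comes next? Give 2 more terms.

160, 63

Positions 1, 3, 5, … form one subsequence and positions 2, 4, 6, … form another.
Track A = 5, 10, 20, 40, 80: geometric with ratio 2.
Track B = 6, 9, 15, 24, 39: a Fibonacci-like recurrence a_n = a_{n-1} + a_{n-2}.
Position 11 falls in track A as its term 6, giving 160.
Position 12 falls in track B as its term 6, giving 63.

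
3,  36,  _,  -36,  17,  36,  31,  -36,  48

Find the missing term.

Split by position mod 2 into 2 tracks.
Subsequence A: 3, ?, 17, 31, 48 — a Fibonacci-like recurrence a_n = a_{n-1} + a_{n-2}.
Subsequence B: 36, -36, 36, -36 — alternating ±36.
The gap is subsequence A's term 2; the rule gives 14.

14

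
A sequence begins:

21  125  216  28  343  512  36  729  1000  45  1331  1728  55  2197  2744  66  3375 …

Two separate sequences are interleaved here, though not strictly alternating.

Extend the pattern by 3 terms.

4096, 78, 4913

The slot pattern repeats as ABB (period 3), so there are 2 interleaved tracks.
Track A is 21, 28, 36, 45, 55, 66, which is triangular numbers starting at T_6.
Track B is 125, 216, 343, 512, 729, 1000, 1331, 1728, 2197, 2744, 3375, which is the cubes 5³, 6³, 7³, ….
Position 18 falls in track B as its term 12, giving 4096.
Position 19 → track A, term 7 = 78.
Position 20 → track B, term 13 = 4913.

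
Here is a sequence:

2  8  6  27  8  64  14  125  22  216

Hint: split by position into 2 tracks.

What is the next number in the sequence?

36

Split by position mod 2 into 2 tracks.
Track A = 2, 6, 8, 14, 22: Fibonacci-style (each term is the sum of the two before it).
Track B = 8, 27, 64, 125, 216: perfect cubes starting at 2³.
Term 11 comes from track A (its 6th entry): 36.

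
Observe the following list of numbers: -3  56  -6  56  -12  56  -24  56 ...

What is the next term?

The terms cycle through 2 interleaved subsequences.
Stream A: -3, -6, -12, -24 (geometric with ratio 2).
Stream B: 56, 56, 56, 56 (always 56).
Position 9 falls in stream A as its term 5, giving -48.

-48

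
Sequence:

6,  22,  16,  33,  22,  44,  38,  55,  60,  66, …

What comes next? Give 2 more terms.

The terms cycle through 2 interleaved subsequences.
Track A = 6, 16, 22, 38, 60: Fibonacci-style (each term is the sum of the two before it).
Track B = 22, 33, 44, 55, 66: arithmetic, step +11.
Position 11 → track A, term 6 = 98.
Position 12 → track B, term 6 = 77.

98, 77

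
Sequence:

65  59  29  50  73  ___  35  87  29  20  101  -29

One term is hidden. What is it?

-29

Split by position mod 3 into 3 tracks.
Stream A: 65, 50, 35, 20 — arithmetic with common difference −15.
Stream B: 59, 73, 87, 101 — arithmetic, step +14.
Stream C: 29, ?, 29, -29 — oscillating between 29 and -29.
Stream C's pattern makes the blank -29.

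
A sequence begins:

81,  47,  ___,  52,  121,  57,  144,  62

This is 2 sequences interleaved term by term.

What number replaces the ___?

100

Taking every 2nd term gives 2 separate tracks.
Track A: 81, ?, 121, 144. The squares 9², 10², 11², ….
Track B: 47, 52, 57, 62. Arithmetic, step +5.
Filling track A at index 2 by its rule yields 100.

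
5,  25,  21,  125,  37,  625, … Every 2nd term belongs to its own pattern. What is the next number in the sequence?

Split by position mod 2 into 2 tracks.
Subsequence A: 5, 21, 37 — adding 16 each time.
Subsequence B: 25, 125, 625 — successive powers of 5.
Position 7 falls in subsequence A as its term 4, giving 53.

53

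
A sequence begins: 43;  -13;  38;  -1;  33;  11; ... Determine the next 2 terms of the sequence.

The terms cycle through 2 interleaved subsequences.
Stream A: 43, 38, 33 — arithmetic with common difference −5.
Stream B: -13, -1, 11 — arithmetic, step +12.
Position 7 falls in stream A as its term 4, giving 28.
The 8th slot belongs to stream B; its 4th term is 23.

28, 23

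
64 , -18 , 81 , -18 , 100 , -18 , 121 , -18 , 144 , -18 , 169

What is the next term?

-18

Odd-indexed and even-indexed terms follow separate rules.
Track A: 64, 81, 100, 121, 144, 169 (the squares 8², 9², 10², …).
Track B: -18, -18, -18, -18, -18 (always -18).
Term 12 comes from track B (its 6th entry): -18.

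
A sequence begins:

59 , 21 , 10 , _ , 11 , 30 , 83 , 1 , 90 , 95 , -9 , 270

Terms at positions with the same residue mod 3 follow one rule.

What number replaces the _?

71

Split by position mod 3: positions 1, 4, 7, … form one track, and each other residue class forms its own.
Stream A: 59, ?, 83, 95. Linear: a_n = 47 + 12·n.
Stream B: 21, 11, 1, -9. Linear: a_n = 31 − 10·n.
Stream C: 10, 30, 90, 270. A geometric progression (common ratio 3).
So the missing entry in stream A is 71.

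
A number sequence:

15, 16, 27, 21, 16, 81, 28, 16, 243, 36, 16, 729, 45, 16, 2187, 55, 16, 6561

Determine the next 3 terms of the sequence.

66, 16, 19683

The terms cycle through 3 interleaved subsequences.
Stream A: 15, 21, 28, 36, 45, 55 — triangular numbers n(n+1)/2 for n = 5, 6, ….
Stream B: 16, 16, 16, 16, 16, 16 — constant 16.
Stream C: 27, 81, 243, 729, 2187, 6561 — powers 3^3, 3^4, 3^5, ….
Position 19 falls in stream A as its term 7, giving 66.
The 20th slot belongs to stream B; its 7th term is 16.
Position 21 → stream C, term 7 = 19683.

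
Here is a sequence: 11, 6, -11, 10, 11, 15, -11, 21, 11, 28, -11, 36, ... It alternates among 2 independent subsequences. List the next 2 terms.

Odd-indexed and even-indexed terms follow separate rules.
Stream A is 11, -11, 11, -11, 11, -11, which is alternating ±11.
Stream B is 6, 10, 15, 21, 28, 36, which is triangular numbers starting at T_3.
The 13th slot belongs to stream A; its 7th term is 11.
Term 14 comes from stream B (its 7th entry): 45.

11, 45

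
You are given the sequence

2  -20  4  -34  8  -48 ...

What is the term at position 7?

Odd-indexed and even-indexed terms follow separate rules.
Subsequence A: 2, 4, 8 (powers of 2).
Subsequence B: -20, -34, -48 (arithmetic with common difference −14).
Position 7 → subsequence A, term 4 = 16.

16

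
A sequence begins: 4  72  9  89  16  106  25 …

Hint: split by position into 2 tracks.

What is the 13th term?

Odd-indexed and even-indexed terms follow separate rules.
Track A: 4, 9, 16, 25. The squares 2², 3², 4², ….
Track B: 72, 89, 106. Adding 17 each time.
Term 13 comes from track A (its 7th entry): 64.

64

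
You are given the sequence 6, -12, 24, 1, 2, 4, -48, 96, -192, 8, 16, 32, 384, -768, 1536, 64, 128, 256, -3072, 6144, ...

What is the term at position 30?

The slot pattern repeats as AAABBB (period 6), so there are 2 interleaved tracks.
Track A: 6, -12, 24, -48, 96, -192, 384, -768, 1536, -3072, 6144 — geometric, ×-2 each step.
Track B: 1, 2, 4, 8, 16, 32, 64, 128, 256 — powers 2^0, 2^1, 2^2, ….
Position 30 → track B, term 15 = 16384.

16384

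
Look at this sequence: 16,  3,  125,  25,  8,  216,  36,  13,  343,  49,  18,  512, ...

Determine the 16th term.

81

Read the sequence 3 terms at a time; column i is its own pattern.
Track A: 16, 25, 36, 49 (the squares 4², 5², 6², …).
Track B: 3, 8, 13, 18 (adding 5 each time).
Track C: 125, 216, 343, 512 (the cubes 5³, 6³, 7³, …).
Term 16 comes from track A (its 6th entry): 81.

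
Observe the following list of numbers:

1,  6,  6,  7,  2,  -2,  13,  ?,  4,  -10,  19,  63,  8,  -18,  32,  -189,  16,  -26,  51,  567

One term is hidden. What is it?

-21

Split by position mod 4: positions 1, 5, 9, … form one track, and each other residue class forms its own.
Stream A: 1, 2, 4, 8, 16 (powers of 2).
Stream B: 6, -2, -10, -18, -26 (arithmetic with common difference −8).
Stream C: 6, 13, 19, 32, 51 (a Fibonacci-like recurrence a_n = a_{n-1} + a_{n-2}).
Stream D: 7, ?, 63, -189, 567 (a geometric progression (common ratio -3)).
So the missing entry in stream D is -21.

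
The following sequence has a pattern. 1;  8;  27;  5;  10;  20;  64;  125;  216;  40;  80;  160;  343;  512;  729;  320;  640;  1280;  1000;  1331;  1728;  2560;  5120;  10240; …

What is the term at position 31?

Reading positions in blocks of 6 reveals the pattern AAABBB — 2 tracks woven together.
Subsequence A is 1, 8, 27, 64, 125, 216, 343, 512, 729, 1000, 1331, 1728, which is perfect cubes starting at 1³.
Subsequence B is 5, 10, 20, 40, 80, 160, 320, 640, 1280, 2560, 5120, 10240, which is geometric with ratio 2.
The 31st slot belongs to subsequence A; its 16th term is 4096.

4096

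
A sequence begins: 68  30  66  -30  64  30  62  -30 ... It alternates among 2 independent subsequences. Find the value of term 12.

-30

The terms cycle through 2 interleaved subsequences.
Track A: 68, 66, 64, 62 (subtracting 2 each time).
Track B: 30, -30, 30, -30 (alternating ±30).
Position 12 falls in track B as its term 6, giving -30.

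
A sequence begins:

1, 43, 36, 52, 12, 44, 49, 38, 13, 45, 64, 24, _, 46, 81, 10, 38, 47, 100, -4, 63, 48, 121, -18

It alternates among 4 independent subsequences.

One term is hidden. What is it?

Split by position mod 4: positions 1, 5, 9, … form one track, and each other residue class forms its own.
Subsequence A: 1, 12, 13, ?, 38, 63 (a Fibonacci-like recurrence a_n = a_{n-1} + a_{n-2}).
Subsequence B: 43, 44, 45, 46, 47, 48 (arithmetic with common difference +1).
Subsequence C: 36, 49, 64, 81, 100, 121 (consecutive squares n² from n = 6).
Subsequence D: 52, 38, 24, 10, -4, -18 (arithmetic, step −14).
So the missing entry in subsequence A is 25.

25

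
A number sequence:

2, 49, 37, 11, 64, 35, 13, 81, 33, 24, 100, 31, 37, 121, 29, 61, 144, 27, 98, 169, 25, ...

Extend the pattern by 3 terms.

Split by position mod 3 into 3 tracks.
Track A is 2, 11, 13, 24, 37, 61, 98, which is each term equals the sum of the previous two.
Track B is 49, 64, 81, 100, 121, 144, 169, which is perfect squares starting at 7².
Track C is 37, 35, 33, 31, 29, 27, 25, which is subtracting 2 each time.
Position 22 → track A, term 8 = 159.
Position 23 → track B, term 8 = 196.
The 24th slot belongs to track C; its 8th term is 23.

159, 196, 23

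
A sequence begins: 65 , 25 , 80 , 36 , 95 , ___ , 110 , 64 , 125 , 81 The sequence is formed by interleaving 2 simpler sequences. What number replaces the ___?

49

Taking every 2nd term gives 2 separate tracks.
Track A is 65, 80, 95, 110, 125, which is linear: a_n = 50 + 15·n.
Track B is 25, 36, ?, 64, 81, which is perfect squares starting at 5².
So the missing entry in track B is 49.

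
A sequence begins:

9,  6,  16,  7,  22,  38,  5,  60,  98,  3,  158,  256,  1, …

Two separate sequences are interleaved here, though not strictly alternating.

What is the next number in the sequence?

Positions follow the repeating pattern ABB; grouping by letter gives 2 tracks.
Stream A: 9, 7, 5, 3, 1 (arithmetic with common difference −2).
Stream B: 6, 16, 22, 38, 60, 98, 158, 256 (a Fibonacci-like recurrence a_n = a_{n-1} + a_{n-2}).
Term 14 comes from stream B (its 9th entry): 414.

414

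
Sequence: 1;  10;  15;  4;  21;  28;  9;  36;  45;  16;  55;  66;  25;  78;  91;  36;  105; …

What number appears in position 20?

Positions follow the repeating pattern ABB; grouping by letter gives 2 tracks.
Track A: 1, 4, 9, 16, 25, 36 (consecutive squares n² from n = 1).
Track B: 10, 15, 21, 28, 36, 45, 55, 66, 78, 91, 105 (the triangular numbers T_4, T_5, …).
Position 20 falls in track B as its term 13, giving 136.

136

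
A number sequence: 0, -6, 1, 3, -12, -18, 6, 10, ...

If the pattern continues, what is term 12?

Reading positions in blocks of 4 reveals the pattern AABB — 2 tracks woven together.
Track A: 0, -6, -12, -18. Arithmetic, step −6.
Track B: 1, 3, 6, 10. Triangular numbers starting at T_1.
Position 12 falls in track B as its term 6, giving 21.

21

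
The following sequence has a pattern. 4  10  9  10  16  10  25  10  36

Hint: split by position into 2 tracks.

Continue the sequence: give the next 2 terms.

10, 49

The terms cycle through 2 interleaved subsequences.
Track A: 4, 9, 16, 25, 36 (the squares 2², 3², 4², …).
Track B: 10, 10, 10, 10 (constant 10).
The 10th slot belongs to track B; its 5th term is 10.
Term 11 comes from track A (its 6th entry): 49.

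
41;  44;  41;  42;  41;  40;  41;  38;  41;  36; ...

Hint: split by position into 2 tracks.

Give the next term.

The terms cycle through 2 interleaved subsequences.
Stream A: 41, 41, 41, 41, 41. Constant 41.
Stream B: 44, 42, 40, 38, 36. Arithmetic with common difference −2.
Position 11 → stream A, term 6 = 41.

41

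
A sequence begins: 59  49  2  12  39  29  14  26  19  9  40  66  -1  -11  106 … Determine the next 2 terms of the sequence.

172, -21

Reading positions in blocks of 4 reveals the pattern AABB — 2 tracks woven together.
Subsequence A = 59, 49, 39, 29, 19, 9, -1, -11: subtracting 10 each time.
Subsequence B = 2, 12, 14, 26, 40, 66, 106: each term equals the sum of the previous two.
Position 16 falls in subsequence B as its term 8, giving 172.
The 17th slot belongs to subsequence A; its 9th term is -21.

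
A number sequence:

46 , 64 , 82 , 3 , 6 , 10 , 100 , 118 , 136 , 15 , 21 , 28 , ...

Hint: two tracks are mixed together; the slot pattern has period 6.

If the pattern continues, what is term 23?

Reading positions in blocks of 6 reveals the pattern AAABBB — 2 tracks woven together.
Track A = 46, 64, 82, 100, 118, 136: adding 18 each time.
Track B = 3, 6, 10, 15, 21, 28: the triangular numbers T_2, T_3, ….
The 23rd slot belongs to track B; its 11th term is 78.

78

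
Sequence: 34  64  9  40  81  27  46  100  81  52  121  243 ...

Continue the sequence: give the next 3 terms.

58, 144, 729

Split by position mod 3: positions 1, 4, 7, … form one track, and each other residue class forms its own.
Track A is 34, 40, 46, 52, which is linear: a_n = 28 + 6·n.
Track B is 64, 81, 100, 121, which is perfect squares starting at 8².
Track C is 9, 27, 81, 243, which is successive powers of 3.
Position 13 → track A, term 5 = 58.
Position 14 falls in track B as its term 5, giving 144.
Position 15 falls in track C as its term 5, giving 729.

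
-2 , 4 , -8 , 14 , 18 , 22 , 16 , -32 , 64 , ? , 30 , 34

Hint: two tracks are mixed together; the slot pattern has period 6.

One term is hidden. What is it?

26

The slot pattern repeats as AAABBB (period 6), so there are 2 interleaved tracks.
Subsequence A: -2, 4, -8, 16, -32, 64. Multiplying by -2 each time.
Subsequence B: 14, 18, 22, ?, 30, 34. Adding 4 each time.
So the missing entry in subsequence B is 26.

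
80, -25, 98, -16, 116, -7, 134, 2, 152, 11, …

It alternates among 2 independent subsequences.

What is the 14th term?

29

The terms cycle through 2 interleaved subsequences.
Track A = 80, 98, 116, 134, 152: arithmetic with common difference +18.
Track B = -25, -16, -7, 2, 11: arithmetic, step +9.
Position 14 falls in track B as its term 7, giving 29.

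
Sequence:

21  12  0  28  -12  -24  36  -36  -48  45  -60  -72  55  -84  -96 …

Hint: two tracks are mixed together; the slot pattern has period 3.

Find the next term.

Reading positions in blocks of 3 reveals the pattern ABB — 2 tracks woven together.
Track A = 21, 28, 36, 45, 55: triangular numbers starting at T_6.
Track B = 12, 0, -12, -24, -36, -48, -60, -72, -84, -96: arithmetic with common difference −12.
The 16th slot belongs to track A; its 6th term is 66.

66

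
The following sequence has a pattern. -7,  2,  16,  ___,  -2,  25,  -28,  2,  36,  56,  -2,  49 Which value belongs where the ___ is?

The terms cycle through 3 interleaved subsequences.
Subsequence A: -7, ?, -28, 56 — geometric, ×-2 each step.
Subsequence B: 2, -2, 2, -2 — the oscillation 2·(−1)^(n+1).
Subsequence C: 16, 25, 36, 49 — consecutive squares n² from n = 4.
Subsequence A's pattern makes the blank 14.

14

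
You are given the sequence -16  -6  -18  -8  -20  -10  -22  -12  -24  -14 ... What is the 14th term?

-18

Odd-indexed and even-indexed terms follow separate rules.
Subsequence A = -16, -18, -20, -22, -24: subtracting 2 each time.
Subsequence B = -6, -8, -10, -12, -14: arithmetic, step −2.
Term 14 comes from subsequence B (its 7th entry): -18.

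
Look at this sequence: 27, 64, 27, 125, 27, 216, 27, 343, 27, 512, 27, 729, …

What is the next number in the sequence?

27

The terms cycle through 2 interleaved subsequences.
Track A = 27, 27, 27, 27, 27, 27: constant 27.
Track B = 64, 125, 216, 343, 512, 729: the cubes 4³, 5³, 6³, ….
Position 13 → track A, term 7 = 27.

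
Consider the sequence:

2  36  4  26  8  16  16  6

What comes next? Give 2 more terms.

32, -4

The terms cycle through 2 interleaved subsequences.
Stream A = 2, 4, 8, 16: multiplying by 2 each time.
Stream B = 36, 26, 16, 6: subtracting 10 each time.
The 9th slot belongs to stream A; its 5th term is 32.
Position 10 → stream B, term 5 = -4.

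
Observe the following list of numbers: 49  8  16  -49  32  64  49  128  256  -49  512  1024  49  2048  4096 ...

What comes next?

-49

The slot pattern repeats as ABB (period 3), so there are 2 interleaved tracks.
Track A: 49, -49, 49, -49, 49 (the oscillation 49·(−1)^(n+1)).
Track B: 8, 16, 32, 64, 128, 256, 512, 1024, 2048, 4096 (powers 2^3, 2^4, 2^5, …).
Term 16 comes from track A (its 6th entry): -49.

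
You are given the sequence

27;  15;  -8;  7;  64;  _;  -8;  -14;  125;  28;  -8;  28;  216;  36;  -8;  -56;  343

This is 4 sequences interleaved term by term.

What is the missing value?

Read the sequence 4 terms at a time; column i is its own pattern.
Track A: 27, 64, 125, 216, 343 — consecutive cubes n³ from n = 3.
Track B: 15, ?, 28, 36 — the triangular numbers T_5, T_6, ….
Track C: -8, -8, -8, -8 — constant -8.
Track D: 7, -14, 28, -56 — geometric, ×-2 each step.
Track B's pattern makes the blank 21.

21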